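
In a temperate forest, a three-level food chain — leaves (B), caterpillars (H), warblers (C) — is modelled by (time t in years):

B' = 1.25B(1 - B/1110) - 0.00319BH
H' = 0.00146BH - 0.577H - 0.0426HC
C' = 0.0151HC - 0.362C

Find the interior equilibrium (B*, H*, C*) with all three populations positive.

B* ≈ 1040, H* ≈ 24, C* ≈ 22.2

From dC/dt = 0: 0.0151H* = 0.362, so H* = 24.
From dB/dt = 0: 1.25(1 - B*/1110) = 0.00319·24, giving B* = 1110·(1 - 0.0612) = 1040.
From dH/dt = 0: 0.00146·1040 - 0.577 = 0.0426C*, so C* = 0.944/0.0426 = 22.2.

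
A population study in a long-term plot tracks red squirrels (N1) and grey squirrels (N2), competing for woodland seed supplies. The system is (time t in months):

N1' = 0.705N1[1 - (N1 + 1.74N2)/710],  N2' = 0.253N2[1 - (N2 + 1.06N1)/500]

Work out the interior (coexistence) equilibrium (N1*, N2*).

Setting both brackets to zero gives the nullclines N1 + 1.74N2 = 710 and 1.06N1 + N2 = 500.
Substituting N2 = 500 - 1.06N1 into the first: N1(1 - 1.74·1.06) = 710 - 1.74·500.
So N1* = -160/-0.844 = 189, and then N2* = 500 - 1.06·189 = 299.

N1* ≈ 189, N2* ≈ 299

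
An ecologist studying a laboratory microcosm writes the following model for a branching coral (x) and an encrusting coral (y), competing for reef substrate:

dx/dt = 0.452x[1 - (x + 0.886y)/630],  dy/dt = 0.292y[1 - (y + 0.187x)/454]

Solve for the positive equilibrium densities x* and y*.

x* ≈ 273, y* ≈ 403

Setting both brackets to zero gives the nullclines x + 0.886y = 630 and 0.187x + y = 454.
Substituting y = 454 - 0.187x into the first: x(1 - 0.886·0.187) = 630 - 0.886·454.
So x* = 228/0.834 = 273, and then y* = 454 - 0.187·273 = 403.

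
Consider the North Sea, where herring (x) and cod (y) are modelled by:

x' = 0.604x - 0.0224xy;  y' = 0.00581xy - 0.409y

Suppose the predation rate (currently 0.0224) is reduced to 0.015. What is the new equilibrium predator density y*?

y* ≈ 40.3

At the interior fixed point, setting dx/dt = 0 with x > 0 fixes y* = (prey growth rate)/(xy coefficient) — independent of the other coefficients.
With the change, y* = 0.604/0.015 = 40.3; it rises from 27.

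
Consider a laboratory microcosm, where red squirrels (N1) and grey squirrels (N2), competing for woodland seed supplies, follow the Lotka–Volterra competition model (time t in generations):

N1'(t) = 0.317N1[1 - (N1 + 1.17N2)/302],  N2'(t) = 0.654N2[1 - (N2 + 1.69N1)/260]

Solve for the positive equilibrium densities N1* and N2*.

N1* ≈ 2.25, N2* ≈ 256

Setting both brackets to zero gives the nullclines N1 + 1.17N2 = 302 and 1.69N1 + N2 = 260.
Substituting N2 = 260 - 1.69N1 into the first: N1(1 - 1.17·1.69) = 302 - 1.17·260.
So N1* = -2.2/-0.977 = 2.25, and then N2* = 260 - 1.69·2.25 = 256.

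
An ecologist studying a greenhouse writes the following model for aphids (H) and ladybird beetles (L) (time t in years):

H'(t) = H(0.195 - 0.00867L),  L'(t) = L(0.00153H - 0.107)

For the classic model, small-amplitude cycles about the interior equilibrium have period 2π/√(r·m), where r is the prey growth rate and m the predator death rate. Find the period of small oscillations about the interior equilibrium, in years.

T ≈ 43.5 years

Here r = 0.195 and m = 0.107, so r·m = 0.0209.
ω = √0.0209 = 0.144 per year, hence T = 2π/ω ≈ 43.5 years.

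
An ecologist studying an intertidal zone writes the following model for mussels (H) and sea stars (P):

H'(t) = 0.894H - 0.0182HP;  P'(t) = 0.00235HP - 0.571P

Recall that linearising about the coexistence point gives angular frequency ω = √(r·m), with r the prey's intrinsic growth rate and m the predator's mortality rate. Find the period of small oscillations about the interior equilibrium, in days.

T ≈ 8.79 days

Here r = 0.894 and m = 0.571, so r·m = 0.51.
ω = √0.51 = 0.714 per day, hence T = 2π/ω ≈ 8.79 days.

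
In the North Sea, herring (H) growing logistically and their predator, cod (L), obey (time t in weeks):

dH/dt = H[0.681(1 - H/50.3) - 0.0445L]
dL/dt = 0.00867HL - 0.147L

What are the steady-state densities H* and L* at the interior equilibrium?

From dL/dt = 0 with L > 0: 0.00867H* = 0.147, so H* = 17.
Substitute into dH/dt = 0: 0.681(1 - 17/50.3) = 0.0445L*.
The bracket is 0.663, giving L* = 0.451/0.0445 = 10.1.

H* ≈ 17, L* ≈ 10.1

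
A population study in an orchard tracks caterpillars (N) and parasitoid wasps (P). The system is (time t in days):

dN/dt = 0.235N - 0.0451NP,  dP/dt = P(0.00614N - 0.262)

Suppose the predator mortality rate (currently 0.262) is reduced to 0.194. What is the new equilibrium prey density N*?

N* ≈ 31.6

At the interior fixed point, setting dP/dt = 0 with P > 0 fixes N* = (predator death rate)/(NP coefficient) — independent of the other coefficients.
With the change, N* = 0.194/0.00614 = 31.6; it falls from 42.7.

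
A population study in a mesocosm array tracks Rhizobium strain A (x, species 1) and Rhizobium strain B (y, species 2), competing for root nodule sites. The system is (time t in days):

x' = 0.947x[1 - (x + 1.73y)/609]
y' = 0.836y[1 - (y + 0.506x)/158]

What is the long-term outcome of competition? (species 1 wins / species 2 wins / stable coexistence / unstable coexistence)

Compare the nullcline intercepts: K1/α12 = 609/1.73 = 352 > K2 = 158; K2/α21 = 158/0.506 = 312 < K1 = 609.
Since the inequalities point opposite ways, species 1 can invade but species 2 cannot.

species 1 excludes species 2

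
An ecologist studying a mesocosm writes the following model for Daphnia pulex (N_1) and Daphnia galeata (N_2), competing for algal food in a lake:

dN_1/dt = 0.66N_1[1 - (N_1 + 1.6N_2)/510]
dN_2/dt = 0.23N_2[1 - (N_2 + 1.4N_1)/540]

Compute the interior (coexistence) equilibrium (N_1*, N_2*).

N_1* ≈ 285, N_2* ≈ 140

Setting both brackets to zero gives the nullclines N_1 + 1.6N_2 = 510 and 1.4N_1 + N_2 = 540.
Substituting N_2 = 540 - 1.4N_1 into the first: N_1(1 - 1.6·1.4) = 510 - 1.6·540.
So N_1* = -354/-1.24 = 285, and then N_2* = 540 - 1.4·285 = 140.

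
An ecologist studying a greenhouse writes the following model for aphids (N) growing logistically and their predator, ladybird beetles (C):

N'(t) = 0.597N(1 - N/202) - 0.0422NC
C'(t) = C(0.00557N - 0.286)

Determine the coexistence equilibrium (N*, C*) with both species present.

N* ≈ 51.3, C* ≈ 10.6

From dC/dt = 0 with C > 0: 0.00557N* = 0.286, so N* = 51.3.
Substitute into dN/dt = 0: 0.597(1 - 51.3/202) = 0.0422C*.
The bracket is 0.746, giving C* = 0.445/0.0422 = 10.6.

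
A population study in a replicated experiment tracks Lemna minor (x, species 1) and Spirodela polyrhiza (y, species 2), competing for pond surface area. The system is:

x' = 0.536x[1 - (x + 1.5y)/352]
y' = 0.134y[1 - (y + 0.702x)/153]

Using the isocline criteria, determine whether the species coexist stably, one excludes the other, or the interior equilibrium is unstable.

Compare the nullcline intercepts: K1/α12 = 352/1.5 = 235 > K2 = 153; K2/α21 = 153/0.702 = 218 < K1 = 352.
Since the inequalities point opposite ways, species 1 can invade but species 2 cannot.

species 1 excludes species 2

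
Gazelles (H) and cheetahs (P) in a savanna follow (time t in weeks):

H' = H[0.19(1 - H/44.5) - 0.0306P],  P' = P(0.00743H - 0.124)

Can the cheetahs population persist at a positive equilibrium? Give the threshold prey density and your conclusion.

Threshold H = 16.7; K > 16.7, so yes, the predator persists.

The predator equation gives dP/dt > 0 only when H > 0.124/0.00743 = 16.7.
Without the predator, H → K = 44.5. Since 44.5 > 16.7, the predator can invade and persist.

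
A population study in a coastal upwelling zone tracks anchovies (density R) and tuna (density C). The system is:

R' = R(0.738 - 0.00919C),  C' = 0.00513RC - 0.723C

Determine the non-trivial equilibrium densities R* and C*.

Set dC/dt = 0 with C > 0: 0.00513R - 0.723 = 0, so R* = 0.723/0.00513 = 141.
Set dR/dt = 0 with R > 0: 0.738 - 0.00919C = 0, so C* = 0.738/0.00919 = 80.3.

R* ≈ 141, C* ≈ 80.3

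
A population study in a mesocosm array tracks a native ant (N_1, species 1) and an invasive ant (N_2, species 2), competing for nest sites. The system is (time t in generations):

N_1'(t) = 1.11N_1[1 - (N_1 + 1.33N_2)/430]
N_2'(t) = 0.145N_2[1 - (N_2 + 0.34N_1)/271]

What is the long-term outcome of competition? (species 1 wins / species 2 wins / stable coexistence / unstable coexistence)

Compare the nullcline intercepts: K1/α12 = 430/1.33 = 323 > K2 = 271; K2/α21 = 271/0.34 = 797 > K1 = 430.
Since both inequalities hold, each species can invade when rare, so the interior equilibrium is stable.

stable coexistence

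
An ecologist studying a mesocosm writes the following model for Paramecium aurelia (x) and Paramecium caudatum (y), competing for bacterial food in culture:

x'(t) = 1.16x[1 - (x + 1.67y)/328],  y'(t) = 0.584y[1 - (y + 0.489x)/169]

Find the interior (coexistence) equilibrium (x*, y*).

x* ≈ 250, y* ≈ 46.9

Setting both brackets to zero gives the nullclines x + 1.67y = 328 and 0.489x + y = 169.
Substituting y = 169 - 0.489x into the first: x(1 - 1.67·0.489) = 328 - 1.67·169.
So x* = 45.8/0.183 = 250, and then y* = 169 - 0.489·250 = 46.9.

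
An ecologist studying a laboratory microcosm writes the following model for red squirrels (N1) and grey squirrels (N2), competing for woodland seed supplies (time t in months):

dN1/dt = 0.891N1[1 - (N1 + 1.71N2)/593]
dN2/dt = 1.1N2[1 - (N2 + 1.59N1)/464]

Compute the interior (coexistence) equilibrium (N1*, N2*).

Setting both brackets to zero gives the nullclines N1 + 1.71N2 = 593 and 1.59N1 + N2 = 464.
Substituting N2 = 464 - 1.59N1 into the first: N1(1 - 1.71·1.59) = 593 - 1.71·464.
So N1* = -200/-1.72 = 117, and then N2* = 464 - 1.59·117 = 279.

N1* ≈ 117, N2* ≈ 279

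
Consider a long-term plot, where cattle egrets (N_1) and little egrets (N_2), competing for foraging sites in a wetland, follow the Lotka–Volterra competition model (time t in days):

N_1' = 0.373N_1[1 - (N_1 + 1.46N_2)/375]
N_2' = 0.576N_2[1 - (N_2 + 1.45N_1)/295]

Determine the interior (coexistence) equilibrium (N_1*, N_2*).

N_1* ≈ 49.9, N_2* ≈ 223

Setting both brackets to zero gives the nullclines N_1 + 1.46N_2 = 375 and 1.45N_1 + N_2 = 295.
Substituting N_2 = 295 - 1.45N_1 into the first: N_1(1 - 1.46·1.45) = 375 - 1.46·295.
So N_1* = -55.7/-1.12 = 49.9, and then N_2* = 295 - 1.45·49.9 = 223.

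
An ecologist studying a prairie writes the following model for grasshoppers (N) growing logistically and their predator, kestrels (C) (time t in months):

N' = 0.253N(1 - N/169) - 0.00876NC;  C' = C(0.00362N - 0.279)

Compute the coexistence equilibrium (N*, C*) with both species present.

From dC/dt = 0 with C > 0: 0.00362N* = 0.279, so N* = 77.1.
Substitute into dN/dt = 0: 0.253(1 - 77.1/169) = 0.00876C*.
The bracket is 0.544, giving C* = 0.138/0.00876 = 15.7.

N* ≈ 77.1, C* ≈ 15.7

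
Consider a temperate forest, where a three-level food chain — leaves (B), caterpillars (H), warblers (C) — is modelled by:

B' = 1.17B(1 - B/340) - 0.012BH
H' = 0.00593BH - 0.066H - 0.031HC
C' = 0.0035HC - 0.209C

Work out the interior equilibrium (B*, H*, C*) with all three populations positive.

From dC/dt = 0: 0.0035H* = 0.209, so H* = 59.7.
From dB/dt = 0: 1.17(1 - B*/340) = 0.012·59.7, giving B* = 340·(1 - 0.612) = 132.
From dH/dt = 0: 0.00593·132 - 0.066 = 0.031C*, so C* = 0.715/0.031 = 23.1.

B* ≈ 132, H* ≈ 59.7, C* ≈ 23.1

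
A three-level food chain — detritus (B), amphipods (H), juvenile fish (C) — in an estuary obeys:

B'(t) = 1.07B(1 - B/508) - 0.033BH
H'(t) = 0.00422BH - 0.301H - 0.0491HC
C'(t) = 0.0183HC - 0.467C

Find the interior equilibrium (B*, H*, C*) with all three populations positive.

B* ≈ 108, H* ≈ 25.5, C* ≈ 3.17

From dC/dt = 0: 0.0183H* = 0.467, so H* = 25.5.
From dB/dt = 0: 1.07(1 - B*/508) = 0.033·25.5, giving B* = 508·(1 - 0.787) = 108.
From dH/dt = 0: 0.00422·108 - 0.301 = 0.0491C*, so C* = 0.156/0.0491 = 3.17.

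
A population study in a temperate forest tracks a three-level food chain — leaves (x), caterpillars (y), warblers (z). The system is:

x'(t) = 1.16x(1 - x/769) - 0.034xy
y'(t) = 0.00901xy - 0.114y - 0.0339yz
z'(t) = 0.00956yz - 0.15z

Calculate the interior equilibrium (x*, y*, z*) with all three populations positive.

From dz/dt = 0: 0.00956y* = 0.15, so y* = 15.7.
From dx/dt = 0: 1.16(1 - x*/769) = 0.034·15.7, giving x* = 769·(1 - 0.46) = 415.
From dy/dt = 0: 0.00901·415 - 0.114 = 0.0339z*, so z* = 3.63/0.0339 = 107.

x* ≈ 415, y* ≈ 15.7, z* ≈ 107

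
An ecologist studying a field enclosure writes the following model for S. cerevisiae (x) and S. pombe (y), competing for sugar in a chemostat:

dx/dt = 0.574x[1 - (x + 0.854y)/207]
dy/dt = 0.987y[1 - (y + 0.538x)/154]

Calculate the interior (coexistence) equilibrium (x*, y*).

x* ≈ 140, y* ≈ 78.9

Setting both brackets to zero gives the nullclines x + 0.854y = 207 and 0.538x + y = 154.
Substituting y = 154 - 0.538x into the first: x(1 - 0.854·0.538) = 207 - 0.854·154.
So x* = 75.5/0.541 = 140, and then y* = 154 - 0.538·140 = 78.9.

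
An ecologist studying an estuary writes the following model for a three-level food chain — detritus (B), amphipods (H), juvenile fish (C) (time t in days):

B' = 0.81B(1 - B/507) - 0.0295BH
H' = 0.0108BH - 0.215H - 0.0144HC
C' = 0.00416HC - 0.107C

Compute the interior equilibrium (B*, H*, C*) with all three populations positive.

From dC/dt = 0: 0.00416H* = 0.107, so H* = 25.7.
From dB/dt = 0: 0.81(1 - B*/507) = 0.0295·25.7, giving B* = 507·(1 - 0.937) = 32.1.
From dH/dt = 0: 0.0108·32.1 - 0.215 = 0.0144C*, so C* = 0.131/0.0144 = 9.12.

B* ≈ 32.1, H* ≈ 25.7, C* ≈ 9.12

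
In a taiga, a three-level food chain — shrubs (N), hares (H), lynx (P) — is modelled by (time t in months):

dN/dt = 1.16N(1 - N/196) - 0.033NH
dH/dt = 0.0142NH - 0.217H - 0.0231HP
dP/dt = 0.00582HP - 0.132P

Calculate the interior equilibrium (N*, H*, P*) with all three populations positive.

From dP/dt = 0: 0.00582H* = 0.132, so H* = 22.7.
From dN/dt = 0: 1.16(1 - N*/196) = 0.033·22.7, giving N* = 196·(1 - 0.645) = 69.5.
From dH/dt = 0: 0.0142·69.5 - 0.217 = 0.0231P*, so P* = 0.77/0.0231 = 33.4.

N* ≈ 69.5, H* ≈ 22.7, P* ≈ 33.4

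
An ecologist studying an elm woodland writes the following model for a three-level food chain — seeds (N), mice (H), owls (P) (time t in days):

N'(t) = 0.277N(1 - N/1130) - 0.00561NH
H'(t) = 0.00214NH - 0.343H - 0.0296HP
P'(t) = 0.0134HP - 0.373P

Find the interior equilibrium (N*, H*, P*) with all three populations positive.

From dP/dt = 0: 0.0134H* = 0.373, so H* = 27.8.
From dN/dt = 0: 0.277(1 - N*/1130) = 0.00561·27.8, giving N* = 1130·(1 - 0.564) = 493.
From dH/dt = 0: 0.00214·493 - 0.343 = 0.0296P*, so P* = 0.712/0.0296 = 24.1.

N* ≈ 493, H* ≈ 27.8, P* ≈ 24.1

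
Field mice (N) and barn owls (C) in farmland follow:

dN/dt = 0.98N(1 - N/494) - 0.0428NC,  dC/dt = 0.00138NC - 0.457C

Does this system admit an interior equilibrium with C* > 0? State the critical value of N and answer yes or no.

The predator equation gives dC/dt > 0 only when N > 0.457/0.00138 = 331.
Without the predator, N → K = 494. Since 494 > 331, the predator can invade and persist.

Threshold N = 331; K > 331, so yes, the predator persists.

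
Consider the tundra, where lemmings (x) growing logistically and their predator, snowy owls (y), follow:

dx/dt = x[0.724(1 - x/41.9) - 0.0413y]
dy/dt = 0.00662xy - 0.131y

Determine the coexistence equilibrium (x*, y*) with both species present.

x* ≈ 19.8, y* ≈ 9.25

From dy/dt = 0 with y > 0: 0.00662x* = 0.131, so x* = 19.8.
Substitute into dx/dt = 0: 0.724(1 - 19.8/41.9) = 0.0413y*.
The bracket is 0.528, giving y* = 0.382/0.0413 = 9.25.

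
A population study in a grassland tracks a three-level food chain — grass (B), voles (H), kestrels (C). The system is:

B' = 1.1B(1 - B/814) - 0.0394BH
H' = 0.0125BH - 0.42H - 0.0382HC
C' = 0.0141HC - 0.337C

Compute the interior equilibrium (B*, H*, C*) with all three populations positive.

B* ≈ 117, H* ≈ 23.9, C* ≈ 27.3

From dC/dt = 0: 0.0141H* = 0.337, so H* = 23.9.
From dB/dt = 0: 1.1(1 - B*/814) = 0.0394·23.9, giving B* = 814·(1 - 0.856) = 117.
From dH/dt = 0: 0.0125·117 - 0.42 = 0.0382C*, so C* = 1.04/0.0382 = 27.3.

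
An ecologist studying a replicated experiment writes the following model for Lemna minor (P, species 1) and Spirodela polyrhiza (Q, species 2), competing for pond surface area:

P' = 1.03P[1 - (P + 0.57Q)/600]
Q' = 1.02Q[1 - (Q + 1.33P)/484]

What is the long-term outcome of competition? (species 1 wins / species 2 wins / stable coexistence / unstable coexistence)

Compare the nullcline intercepts: K1/α12 = 600/0.57 = 1050 > K2 = 484; K2/α21 = 484/1.33 = 364 < K1 = 600.
Since the inequalities point opposite ways, species 1 can invade but species 2 cannot.

species 1 excludes species 2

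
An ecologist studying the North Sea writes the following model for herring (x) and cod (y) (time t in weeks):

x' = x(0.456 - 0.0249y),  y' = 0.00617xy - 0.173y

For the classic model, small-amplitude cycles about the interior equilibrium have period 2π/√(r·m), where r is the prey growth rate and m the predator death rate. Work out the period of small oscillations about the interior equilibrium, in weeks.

Here r = 0.456 and m = 0.173, so r·m = 0.0789.
ω = √0.0789 = 0.281 per week, hence T = 2π/ω ≈ 22.4 weeks.

T ≈ 22.4 weeks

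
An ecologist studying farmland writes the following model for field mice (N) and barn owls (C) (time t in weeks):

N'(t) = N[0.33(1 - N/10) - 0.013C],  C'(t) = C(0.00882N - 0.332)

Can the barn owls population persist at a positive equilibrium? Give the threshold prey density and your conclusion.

Threshold N = 37.6; K < 37.6, so no, the predator goes extinct.

The predator equation gives dC/dt > 0 only when N > 0.332/0.00882 = 37.6.
Without the predator, N → K = 10. Since 10 < 37.6, the predator cannot invade.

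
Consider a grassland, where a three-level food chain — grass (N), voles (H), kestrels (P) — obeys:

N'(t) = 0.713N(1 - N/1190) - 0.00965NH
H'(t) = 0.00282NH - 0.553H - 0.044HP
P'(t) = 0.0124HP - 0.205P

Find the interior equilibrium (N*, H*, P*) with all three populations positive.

N* ≈ 924, H* ≈ 16.5, P* ≈ 46.6

From dP/dt = 0: 0.0124H* = 0.205, so H* = 16.5.
From dN/dt = 0: 0.713(1 - N*/1190) = 0.00965·16.5, giving N* = 1190·(1 - 0.224) = 924.
From dH/dt = 0: 0.00282·924 - 0.553 = 0.044P*, so P* = 2.05/0.044 = 46.6.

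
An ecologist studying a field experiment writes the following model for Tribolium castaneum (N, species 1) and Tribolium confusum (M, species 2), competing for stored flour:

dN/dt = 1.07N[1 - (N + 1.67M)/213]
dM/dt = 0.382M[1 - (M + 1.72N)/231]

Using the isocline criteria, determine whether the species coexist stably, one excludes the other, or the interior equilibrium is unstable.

Compare the nullcline intercepts: K1/α12 = 213/1.67 = 128 < K2 = 231; K2/α21 = 231/1.72 = 134 < K1 = 213.
Since both are reversed, neither can invade when rare; the interior point is a saddle.

unstable coexistence (outcome depends on initial conditions)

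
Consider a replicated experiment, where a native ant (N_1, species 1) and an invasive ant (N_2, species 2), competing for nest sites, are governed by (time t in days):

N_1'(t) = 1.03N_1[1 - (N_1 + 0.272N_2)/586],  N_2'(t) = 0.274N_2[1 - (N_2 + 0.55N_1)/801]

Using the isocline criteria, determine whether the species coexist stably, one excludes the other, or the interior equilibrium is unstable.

stable coexistence

Compare the nullcline intercepts: K1/α12 = 586/0.272 = 2150 > K2 = 801; K2/α21 = 801/0.55 = 1460 > K1 = 586.
Since both inequalities hold, each species can invade when rare, so the interior equilibrium is stable.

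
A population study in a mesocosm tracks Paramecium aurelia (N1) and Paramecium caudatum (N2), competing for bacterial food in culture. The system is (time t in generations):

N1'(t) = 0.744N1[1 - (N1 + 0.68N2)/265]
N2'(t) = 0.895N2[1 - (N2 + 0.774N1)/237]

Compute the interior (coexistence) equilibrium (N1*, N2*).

Setting both brackets to zero gives the nullclines N1 + 0.68N2 = 265 and 0.774N1 + N2 = 237.
Substituting N2 = 237 - 0.774N1 into the first: N1(1 - 0.68·0.774) = 265 - 0.68·237.
So N1* = 104/0.474 = 219, and then N2* = 237 - 0.774·219 = 67.3.

N1* ≈ 219, N2* ≈ 67.3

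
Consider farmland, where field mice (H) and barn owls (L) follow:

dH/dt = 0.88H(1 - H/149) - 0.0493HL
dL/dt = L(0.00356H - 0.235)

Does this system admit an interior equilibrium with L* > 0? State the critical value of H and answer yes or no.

The predator equation gives dL/dt > 0 only when H > 0.235/0.00356 = 66.
Without the predator, H → K = 149. Since 149 > 66, the predator can invade and persist.

Threshold H = 66; K > 66, so yes, the predator persists.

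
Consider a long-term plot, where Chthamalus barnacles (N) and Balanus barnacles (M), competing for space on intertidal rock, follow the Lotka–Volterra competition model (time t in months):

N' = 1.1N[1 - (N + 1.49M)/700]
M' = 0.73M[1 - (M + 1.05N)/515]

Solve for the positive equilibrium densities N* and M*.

N* ≈ 119, M* ≈ 390

Setting both brackets to zero gives the nullclines N + 1.49M = 700 and 1.05N + M = 515.
Substituting M = 515 - 1.05N into the first: N(1 - 1.49·1.05) = 700 - 1.49·515.
So N* = -67.4/-0.565 = 119, and then M* = 515 - 1.05·119 = 390.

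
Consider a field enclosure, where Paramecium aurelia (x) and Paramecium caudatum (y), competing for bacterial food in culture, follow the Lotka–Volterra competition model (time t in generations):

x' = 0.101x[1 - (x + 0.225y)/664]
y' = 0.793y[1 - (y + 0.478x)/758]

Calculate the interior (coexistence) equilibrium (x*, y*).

Setting both brackets to zero gives the nullclines x + 0.225y = 664 and 0.478x + y = 758.
Substituting y = 758 - 0.478x into the first: x(1 - 0.225·0.478) = 664 - 0.225·758.
So x* = 493/0.892 = 553, and then y* = 758 - 0.478·553 = 494.

x* ≈ 553, y* ≈ 494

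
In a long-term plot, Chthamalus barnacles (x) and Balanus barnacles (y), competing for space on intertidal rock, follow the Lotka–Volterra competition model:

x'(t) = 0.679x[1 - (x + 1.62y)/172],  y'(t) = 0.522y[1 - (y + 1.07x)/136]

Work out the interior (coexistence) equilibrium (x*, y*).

Setting both brackets to zero gives the nullclines x + 1.62y = 172 and 1.07x + y = 136.
Substituting y = 136 - 1.07x into the first: x(1 - 1.62·1.07) = 172 - 1.62·136.
So x* = -48.3/-0.733 = 65.9, and then y* = 136 - 1.07·65.9 = 65.5.

x* ≈ 65.9, y* ≈ 65.5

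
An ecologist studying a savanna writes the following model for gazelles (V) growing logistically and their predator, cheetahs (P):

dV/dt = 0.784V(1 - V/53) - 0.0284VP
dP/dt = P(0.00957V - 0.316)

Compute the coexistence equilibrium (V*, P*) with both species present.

V* ≈ 33, P* ≈ 10.4

From dP/dt = 0 with P > 0: 0.00957V* = 0.316, so V* = 33.
Substitute into dV/dt = 0: 0.784(1 - 33/53) = 0.0284P*.
The bracket is 0.377, giving P* = 0.296/0.0284 = 10.4.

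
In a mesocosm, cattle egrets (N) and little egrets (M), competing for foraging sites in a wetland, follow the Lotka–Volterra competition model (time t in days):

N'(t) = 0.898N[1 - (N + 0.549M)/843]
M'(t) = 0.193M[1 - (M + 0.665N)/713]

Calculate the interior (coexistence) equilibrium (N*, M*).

N* ≈ 711, M* ≈ 240

Setting both brackets to zero gives the nullclines N + 0.549M = 843 and 0.665N + M = 713.
Substituting M = 713 - 0.665N into the first: N(1 - 0.549·0.665) = 843 - 0.549·713.
So N* = 452/0.635 = 711, and then M* = 713 - 0.665·711 = 240.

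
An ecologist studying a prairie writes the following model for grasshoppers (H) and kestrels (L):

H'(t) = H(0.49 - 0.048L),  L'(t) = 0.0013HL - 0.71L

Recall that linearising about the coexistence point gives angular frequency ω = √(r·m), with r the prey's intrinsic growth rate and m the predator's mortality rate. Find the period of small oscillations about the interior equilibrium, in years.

T ≈ 10.7 years

Here r = 0.49 and m = 0.71, so r·m = 0.348.
ω = √0.348 = 0.59 per year, hence T = 2π/ω ≈ 10.7 years.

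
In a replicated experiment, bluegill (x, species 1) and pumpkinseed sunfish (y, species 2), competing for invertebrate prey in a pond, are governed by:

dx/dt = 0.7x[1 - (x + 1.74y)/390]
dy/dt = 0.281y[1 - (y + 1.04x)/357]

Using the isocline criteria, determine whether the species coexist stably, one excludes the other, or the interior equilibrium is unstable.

unstable coexistence (outcome depends on initial conditions)

Compare the nullcline intercepts: K1/α12 = 390/1.74 = 224 < K2 = 357; K2/α21 = 357/1.04 = 343 < K1 = 390.
Since both are reversed, neither can invade when rare; the interior point is a saddle.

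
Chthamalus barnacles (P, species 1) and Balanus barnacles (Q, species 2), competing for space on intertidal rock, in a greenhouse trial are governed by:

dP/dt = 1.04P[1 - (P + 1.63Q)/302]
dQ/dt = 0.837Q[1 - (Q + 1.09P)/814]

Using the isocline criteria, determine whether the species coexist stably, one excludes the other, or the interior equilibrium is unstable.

species 2 excludes species 1

Compare the nullcline intercepts: K1/α12 = 302/1.63 = 185 < K2 = 814; K2/α21 = 814/1.09 = 747 > K1 = 302.
Since the inequalities point opposite ways, species 2 can invade but species 1 cannot.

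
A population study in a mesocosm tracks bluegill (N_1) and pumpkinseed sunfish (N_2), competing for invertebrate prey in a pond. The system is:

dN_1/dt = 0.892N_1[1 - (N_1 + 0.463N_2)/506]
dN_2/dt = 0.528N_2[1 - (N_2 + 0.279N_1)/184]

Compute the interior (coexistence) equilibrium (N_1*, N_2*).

Setting both brackets to zero gives the nullclines N_1 + 0.463N_2 = 506 and 0.279N_1 + N_2 = 184.
Substituting N_2 = 184 - 0.279N_1 into the first: N_1(1 - 0.463·0.279) = 506 - 0.463·184.
So N_1* = 421/0.871 = 483, and then N_2* = 184 - 0.279·483 = 49.2.

N_1* ≈ 483, N_2* ≈ 49.2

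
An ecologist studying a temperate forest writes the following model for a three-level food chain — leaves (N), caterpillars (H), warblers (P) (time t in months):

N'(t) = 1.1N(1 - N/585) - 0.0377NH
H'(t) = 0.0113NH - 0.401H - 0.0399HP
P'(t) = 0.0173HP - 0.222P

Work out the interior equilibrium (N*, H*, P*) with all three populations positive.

From dP/dt = 0: 0.0173H* = 0.222, so H* = 12.8.
From dN/dt = 0: 1.1(1 - N*/585) = 0.0377·12.8, giving N* = 585·(1 - 0.44) = 328.
From dH/dt = 0: 0.0113·328 - 0.401 = 0.0399P*, so P* = 3.3/0.0399 = 82.8.

N* ≈ 328, H* ≈ 12.8, P* ≈ 82.8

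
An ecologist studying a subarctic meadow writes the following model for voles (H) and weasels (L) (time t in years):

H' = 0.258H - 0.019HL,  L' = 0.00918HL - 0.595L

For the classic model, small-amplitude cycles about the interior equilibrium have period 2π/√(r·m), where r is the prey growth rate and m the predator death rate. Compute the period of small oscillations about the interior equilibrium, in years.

T ≈ 16 years

Here r = 0.258 and m = 0.595, so r·m = 0.154.
ω = √0.154 = 0.392 per year, hence T = 2π/ω ≈ 16 years.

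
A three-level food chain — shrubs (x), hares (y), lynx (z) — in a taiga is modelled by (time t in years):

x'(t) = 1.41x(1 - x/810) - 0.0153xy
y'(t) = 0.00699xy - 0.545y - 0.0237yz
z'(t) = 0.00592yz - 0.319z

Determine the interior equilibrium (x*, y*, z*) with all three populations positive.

x* ≈ 336, y* ≈ 53.9, z* ≈ 76.2

From dz/dt = 0: 0.00592y* = 0.319, so y* = 53.9.
From dx/dt = 0: 1.41(1 - x*/810) = 0.0153·53.9, giving x* = 810·(1 - 0.585) = 336.
From dy/dt = 0: 0.00699·336 - 0.545 = 0.0237z*, so z* = 1.81/0.0237 = 76.2.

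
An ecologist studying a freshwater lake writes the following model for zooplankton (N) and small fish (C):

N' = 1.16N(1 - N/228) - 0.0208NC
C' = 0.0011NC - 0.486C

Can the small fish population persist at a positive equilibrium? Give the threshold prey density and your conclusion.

Threshold N = 442; K < 442, so no, the predator goes extinct.

The predator equation gives dC/dt > 0 only when N > 0.486/0.0011 = 442.
Without the predator, N → K = 228. Since 228 < 442, the predator cannot invade.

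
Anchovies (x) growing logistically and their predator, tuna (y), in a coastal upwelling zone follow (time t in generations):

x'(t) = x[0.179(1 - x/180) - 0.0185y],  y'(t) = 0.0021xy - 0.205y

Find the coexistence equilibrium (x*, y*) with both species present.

x* ≈ 97.6, y* ≈ 4.43

From dy/dt = 0 with y > 0: 0.0021x* = 0.205, so x* = 97.6.
Substitute into dx/dt = 0: 0.179(1 - 97.6/180) = 0.0185y*.
The bracket is 0.458, giving y* = 0.0819/0.0185 = 4.43.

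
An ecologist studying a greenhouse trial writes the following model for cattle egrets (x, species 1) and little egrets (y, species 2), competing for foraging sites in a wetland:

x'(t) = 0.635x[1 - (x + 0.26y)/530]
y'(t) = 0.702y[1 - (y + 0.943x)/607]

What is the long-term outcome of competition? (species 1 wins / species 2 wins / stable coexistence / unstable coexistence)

Compare the nullcline intercepts: K1/α12 = 530/0.26 = 2040 > K2 = 607; K2/α21 = 607/0.943 = 644 > K1 = 530.
Since both inequalities hold, each species can invade when rare, so the interior equilibrium is stable.

stable coexistence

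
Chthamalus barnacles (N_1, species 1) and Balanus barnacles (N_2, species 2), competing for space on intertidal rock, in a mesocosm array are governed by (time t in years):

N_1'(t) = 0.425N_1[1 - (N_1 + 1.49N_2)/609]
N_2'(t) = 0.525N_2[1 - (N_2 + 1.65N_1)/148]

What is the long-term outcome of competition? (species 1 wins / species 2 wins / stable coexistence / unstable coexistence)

Compare the nullcline intercepts: K1/α12 = 609/1.49 = 409 > K2 = 148; K2/α21 = 148/1.65 = 89.7 < K1 = 609.
Since the inequalities point opposite ways, species 1 can invade but species 2 cannot.

species 1 excludes species 2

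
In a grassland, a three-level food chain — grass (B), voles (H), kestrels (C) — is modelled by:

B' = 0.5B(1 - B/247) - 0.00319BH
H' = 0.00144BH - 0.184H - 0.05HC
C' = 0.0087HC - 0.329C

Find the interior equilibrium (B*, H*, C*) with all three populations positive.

From dC/dt = 0: 0.0087H* = 0.329, so H* = 37.8.
From dB/dt = 0: 0.5(1 - B*/247) = 0.00319·37.8, giving B* = 247·(1 - 0.241) = 187.
From dH/dt = 0: 0.00144·187 - 0.184 = 0.05C*, so C* = 0.0859/0.05 = 1.72.

B* ≈ 187, H* ≈ 37.8, C* ≈ 1.72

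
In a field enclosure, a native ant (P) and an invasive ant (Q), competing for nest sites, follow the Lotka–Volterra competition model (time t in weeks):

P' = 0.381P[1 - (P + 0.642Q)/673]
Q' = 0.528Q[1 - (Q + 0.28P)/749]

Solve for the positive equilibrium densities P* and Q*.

P* ≈ 234, Q* ≈ 683

Setting both brackets to zero gives the nullclines P + 0.642Q = 673 and 0.28P + Q = 749.
Substituting Q = 749 - 0.28P into the first: P(1 - 0.642·0.28) = 673 - 0.642·749.
So P* = 192/0.82 = 234, and then Q* = 749 - 0.28·234 = 683.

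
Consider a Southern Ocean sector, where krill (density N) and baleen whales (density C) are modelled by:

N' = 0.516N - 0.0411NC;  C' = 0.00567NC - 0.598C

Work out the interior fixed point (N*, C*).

Set dC/dt = 0 with C > 0: 0.00567N - 0.598 = 0, so N* = 0.598/0.00567 = 105.
Set dN/dt = 0 with N > 0: 0.516 - 0.0411C = 0, so C* = 0.516/0.0411 = 12.6.

N* ≈ 105, C* ≈ 12.6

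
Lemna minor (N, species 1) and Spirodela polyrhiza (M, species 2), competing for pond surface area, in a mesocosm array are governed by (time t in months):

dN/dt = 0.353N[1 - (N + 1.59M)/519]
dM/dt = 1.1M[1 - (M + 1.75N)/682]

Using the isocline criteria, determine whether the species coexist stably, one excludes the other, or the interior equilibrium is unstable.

Compare the nullcline intercepts: K1/α12 = 519/1.59 = 326 < K2 = 682; K2/α21 = 682/1.75 = 390 < K1 = 519.
Since both are reversed, neither can invade when rare; the interior point is a saddle.

unstable coexistence (outcome depends on initial conditions)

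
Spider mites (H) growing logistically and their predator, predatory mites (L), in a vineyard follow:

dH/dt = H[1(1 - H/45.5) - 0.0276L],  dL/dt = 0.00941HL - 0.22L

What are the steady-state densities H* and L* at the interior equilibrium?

H* ≈ 23.4, L* ≈ 17.6

From dL/dt = 0 with L > 0: 0.00941H* = 0.22, so H* = 23.4.
Substitute into dH/dt = 0: 1(1 - 23.4/45.5) = 0.0276L*.
The bracket is 0.486, giving L* = 0.486/0.0276 = 17.6.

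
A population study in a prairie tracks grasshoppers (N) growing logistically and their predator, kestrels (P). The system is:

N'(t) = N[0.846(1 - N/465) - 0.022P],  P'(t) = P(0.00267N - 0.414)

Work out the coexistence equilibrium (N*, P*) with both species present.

From dP/dt = 0 with P > 0: 0.00267N* = 0.414, so N* = 155.
Substitute into dN/dt = 0: 0.846(1 - 155/465) = 0.022P*.
The bracket is 0.667, giving P* = 0.564/0.022 = 25.6.

N* ≈ 155, P* ≈ 25.6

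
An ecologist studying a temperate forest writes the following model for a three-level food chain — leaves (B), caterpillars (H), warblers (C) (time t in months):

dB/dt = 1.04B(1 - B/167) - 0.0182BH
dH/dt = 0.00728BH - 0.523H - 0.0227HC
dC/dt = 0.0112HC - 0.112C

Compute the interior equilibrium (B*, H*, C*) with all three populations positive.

B* ≈ 138, H* ≈ 10, C* ≈ 21.1

From dC/dt = 0: 0.0112H* = 0.112, so H* = 10.
From dB/dt = 0: 1.04(1 - B*/167) = 0.0182·10, giving B* = 167·(1 - 0.175) = 138.
From dH/dt = 0: 0.00728·138 - 0.523 = 0.0227C*, so C* = 0.48/0.0227 = 21.1.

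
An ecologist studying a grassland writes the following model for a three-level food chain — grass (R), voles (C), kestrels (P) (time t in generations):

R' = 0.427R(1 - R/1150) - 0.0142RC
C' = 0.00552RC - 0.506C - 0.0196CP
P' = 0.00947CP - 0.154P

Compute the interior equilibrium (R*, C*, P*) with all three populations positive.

R* ≈ 528, C* ≈ 16.3, P* ≈ 123

From dP/dt = 0: 0.00947C* = 0.154, so C* = 16.3.
From dR/dt = 0: 0.427(1 - R*/1150) = 0.0142·16.3, giving R* = 1150·(1 - 0.541) = 528.
From dC/dt = 0: 0.00552·528 - 0.506 = 0.0196P*, so P* = 2.41/0.0196 = 123.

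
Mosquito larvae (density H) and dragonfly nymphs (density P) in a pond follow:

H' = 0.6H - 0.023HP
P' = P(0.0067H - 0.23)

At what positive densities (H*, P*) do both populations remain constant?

H* ≈ 34.3, P* ≈ 26.1

Set dP/dt = 0 with P > 0: 0.0067H - 0.23 = 0, so H* = 0.23/0.0067 = 34.3.
Set dH/dt = 0 with H > 0: 0.6 - 0.023P = 0, so P* = 0.6/0.023 = 26.1.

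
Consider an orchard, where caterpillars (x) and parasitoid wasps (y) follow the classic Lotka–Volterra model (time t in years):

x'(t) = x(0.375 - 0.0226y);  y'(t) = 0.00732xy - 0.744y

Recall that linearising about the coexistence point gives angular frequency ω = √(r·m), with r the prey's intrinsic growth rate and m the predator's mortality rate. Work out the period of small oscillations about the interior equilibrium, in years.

Here r = 0.375 and m = 0.744, so r·m = 0.279.
ω = √0.279 = 0.528 per year, hence T = 2π/ω ≈ 11.9 years.

T ≈ 11.9 years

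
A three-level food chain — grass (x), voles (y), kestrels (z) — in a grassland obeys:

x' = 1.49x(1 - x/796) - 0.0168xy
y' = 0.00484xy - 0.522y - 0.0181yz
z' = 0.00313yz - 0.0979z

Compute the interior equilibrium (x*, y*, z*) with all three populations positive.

x* ≈ 515, y* ≈ 31.3, z* ≈ 109

From dz/dt = 0: 0.00313y* = 0.0979, so y* = 31.3.
From dx/dt = 0: 1.49(1 - x*/796) = 0.0168·31.3, giving x* = 796·(1 - 0.353) = 515.
From dy/dt = 0: 0.00484·515 - 0.522 = 0.0181z*, so z* = 1.97/0.0181 = 109.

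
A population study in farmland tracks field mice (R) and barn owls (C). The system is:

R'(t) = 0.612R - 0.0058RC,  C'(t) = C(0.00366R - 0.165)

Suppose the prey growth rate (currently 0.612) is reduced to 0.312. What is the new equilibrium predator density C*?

At the interior fixed point, setting dR/dt = 0 with R > 0 fixes C* = (prey growth rate)/(RC coefficient) — independent of the other coefficients.
With the change, C* = 0.312/0.0058 = 53.8; it falls from 106.

C* ≈ 53.8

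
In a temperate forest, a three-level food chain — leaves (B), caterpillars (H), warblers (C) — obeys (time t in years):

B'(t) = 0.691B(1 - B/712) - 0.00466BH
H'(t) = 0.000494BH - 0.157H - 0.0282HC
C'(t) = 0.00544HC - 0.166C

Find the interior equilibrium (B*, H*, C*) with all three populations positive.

B* ≈ 565, H* ≈ 30.5, C* ≈ 4.34

From dC/dt = 0: 0.00544H* = 0.166, so H* = 30.5.
From dB/dt = 0: 0.691(1 - B*/712) = 0.00466·30.5, giving B* = 712·(1 - 0.206) = 565.
From dH/dt = 0: 0.000494·565 - 0.157 = 0.0282C*, so C* = 0.122/0.0282 = 4.34.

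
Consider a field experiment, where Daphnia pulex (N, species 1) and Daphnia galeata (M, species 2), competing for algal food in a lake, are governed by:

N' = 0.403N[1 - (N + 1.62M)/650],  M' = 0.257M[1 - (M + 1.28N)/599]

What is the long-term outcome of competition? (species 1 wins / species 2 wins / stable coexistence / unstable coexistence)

Compare the nullcline intercepts: K1/α12 = 650/1.62 = 401 < K2 = 599; K2/α21 = 599/1.28 = 468 < K1 = 650.
Since both are reversed, neither can invade when rare; the interior point is a saddle.

unstable coexistence (outcome depends on initial conditions)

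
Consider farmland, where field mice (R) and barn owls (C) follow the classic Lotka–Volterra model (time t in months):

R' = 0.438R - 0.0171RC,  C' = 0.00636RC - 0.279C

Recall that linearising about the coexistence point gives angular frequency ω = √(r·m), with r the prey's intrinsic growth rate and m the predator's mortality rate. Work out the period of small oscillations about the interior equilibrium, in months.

T ≈ 18 months

Here r = 0.438 and m = 0.279, so r·m = 0.122.
ω = √0.122 = 0.35 per month, hence T = 2π/ω ≈ 18 months.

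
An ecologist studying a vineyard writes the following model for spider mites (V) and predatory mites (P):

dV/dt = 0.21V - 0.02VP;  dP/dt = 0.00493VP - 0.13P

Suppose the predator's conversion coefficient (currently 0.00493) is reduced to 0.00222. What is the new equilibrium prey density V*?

V* ≈ 58.6

At the interior fixed point, setting dP/dt = 0 with P > 0 fixes V* = (predator death rate)/(VP coefficient) — independent of the other coefficients.
With the change, V* = 0.13/0.00222 = 58.6; it rises from 26.4.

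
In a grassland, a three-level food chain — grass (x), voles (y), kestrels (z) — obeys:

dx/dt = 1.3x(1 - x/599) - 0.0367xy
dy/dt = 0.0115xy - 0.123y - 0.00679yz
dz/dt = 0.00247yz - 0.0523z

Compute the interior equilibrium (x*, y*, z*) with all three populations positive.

x* ≈ 241, y* ≈ 21.2, z* ≈ 390

From dz/dt = 0: 0.00247y* = 0.0523, so y* = 21.2.
From dx/dt = 0: 1.3(1 - x*/599) = 0.0367·21.2, giving x* = 599·(1 - 0.598) = 241.
From dy/dt = 0: 0.0115·241 - 0.123 = 0.00679z*, so z* = 2.65/0.00679 = 390.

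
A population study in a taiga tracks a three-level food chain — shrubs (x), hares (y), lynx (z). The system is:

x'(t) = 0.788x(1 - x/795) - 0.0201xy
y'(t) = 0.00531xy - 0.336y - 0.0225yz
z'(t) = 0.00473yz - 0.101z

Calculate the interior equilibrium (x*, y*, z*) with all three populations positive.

x* ≈ 362, y* ≈ 21.4, z* ≈ 70.5

From dz/dt = 0: 0.00473y* = 0.101, so y* = 21.4.
From dx/dt = 0: 0.788(1 - x*/795) = 0.0201·21.4, giving x* = 795·(1 - 0.545) = 362.
From dy/dt = 0: 0.00531·362 - 0.336 = 0.0225z*, so z* = 1.59/0.0225 = 70.5.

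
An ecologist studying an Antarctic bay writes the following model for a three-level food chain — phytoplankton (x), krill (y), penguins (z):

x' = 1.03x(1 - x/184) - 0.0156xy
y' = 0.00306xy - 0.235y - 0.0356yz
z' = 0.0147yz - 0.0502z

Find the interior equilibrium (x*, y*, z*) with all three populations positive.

From dz/dt = 0: 0.0147y* = 0.0502, so y* = 3.41.
From dx/dt = 0: 1.03(1 - x*/184) = 0.0156·3.41, giving x* = 184·(1 - 0.0517) = 174.
From dy/dt = 0: 0.00306·174 - 0.235 = 0.0356z*, so z* = 0.299/0.0356 = 8.4.

x* ≈ 174, y* ≈ 3.41, z* ≈ 8.4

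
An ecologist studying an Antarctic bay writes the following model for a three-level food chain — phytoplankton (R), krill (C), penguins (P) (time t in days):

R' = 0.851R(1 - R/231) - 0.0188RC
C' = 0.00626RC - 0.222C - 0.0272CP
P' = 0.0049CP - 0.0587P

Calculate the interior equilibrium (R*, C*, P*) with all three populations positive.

R* ≈ 170, C* ≈ 12, P* ≈ 30.9

From dP/dt = 0: 0.0049C* = 0.0587, so C* = 12.
From dR/dt = 0: 0.851(1 - R*/231) = 0.0188·12, giving R* = 231·(1 - 0.265) = 170.
From dC/dt = 0: 0.00626·170 - 0.222 = 0.0272P*, so P* = 0.841/0.0272 = 30.9.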